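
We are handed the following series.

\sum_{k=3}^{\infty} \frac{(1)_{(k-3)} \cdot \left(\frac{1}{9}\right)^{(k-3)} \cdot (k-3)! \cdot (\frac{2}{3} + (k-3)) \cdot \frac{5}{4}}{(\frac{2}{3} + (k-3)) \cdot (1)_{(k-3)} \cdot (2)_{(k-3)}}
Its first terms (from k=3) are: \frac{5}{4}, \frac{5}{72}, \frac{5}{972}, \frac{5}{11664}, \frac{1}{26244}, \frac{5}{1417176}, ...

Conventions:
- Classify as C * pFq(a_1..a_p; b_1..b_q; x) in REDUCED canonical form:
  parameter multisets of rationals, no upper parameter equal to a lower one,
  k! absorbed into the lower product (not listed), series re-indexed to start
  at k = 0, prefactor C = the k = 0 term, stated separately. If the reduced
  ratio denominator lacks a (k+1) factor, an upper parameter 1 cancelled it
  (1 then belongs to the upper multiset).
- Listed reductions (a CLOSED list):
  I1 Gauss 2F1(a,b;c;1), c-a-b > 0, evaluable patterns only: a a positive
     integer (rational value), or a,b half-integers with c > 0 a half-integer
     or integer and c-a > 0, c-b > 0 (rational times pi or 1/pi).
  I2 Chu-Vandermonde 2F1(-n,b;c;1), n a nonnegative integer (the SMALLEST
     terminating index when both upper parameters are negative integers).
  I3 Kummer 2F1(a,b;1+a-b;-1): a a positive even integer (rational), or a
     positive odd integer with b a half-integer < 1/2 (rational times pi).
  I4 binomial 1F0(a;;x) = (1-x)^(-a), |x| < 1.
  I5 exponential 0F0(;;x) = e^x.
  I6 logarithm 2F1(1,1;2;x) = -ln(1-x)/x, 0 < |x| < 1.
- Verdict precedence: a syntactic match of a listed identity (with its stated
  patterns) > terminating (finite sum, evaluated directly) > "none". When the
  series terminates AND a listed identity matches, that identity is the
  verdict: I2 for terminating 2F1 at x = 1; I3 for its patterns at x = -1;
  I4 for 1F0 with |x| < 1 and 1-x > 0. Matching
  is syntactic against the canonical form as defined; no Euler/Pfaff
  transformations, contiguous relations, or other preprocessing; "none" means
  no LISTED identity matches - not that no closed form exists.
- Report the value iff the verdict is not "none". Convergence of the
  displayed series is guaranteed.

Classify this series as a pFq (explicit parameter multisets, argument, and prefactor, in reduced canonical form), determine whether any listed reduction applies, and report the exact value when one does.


The tell: with t_0 = \frac{5}{4}, (1)_k (prefactor 5/4) is k! itself.
Step ratio: r(k) = \frac{1}{9} * (k+1) (k+1) / [(k+2) (k+1)] - rational in k. x = \frac{1}{9}; t_0 = \frac{5}{4}; negate the roots.

x = \frac{1}{9} here; the reduced form reads 2F1, upper {1, 1}, lower {2}, C = \frac{5}{4}. Verdict: the logarithmic series (I6) fires (the logarithm: parameters (1,1;2), x = \frac{1}{9}). Sum: \left(-\frac{45}{4}\right) \cdot \ln\left(\frac{8}{9}\right).


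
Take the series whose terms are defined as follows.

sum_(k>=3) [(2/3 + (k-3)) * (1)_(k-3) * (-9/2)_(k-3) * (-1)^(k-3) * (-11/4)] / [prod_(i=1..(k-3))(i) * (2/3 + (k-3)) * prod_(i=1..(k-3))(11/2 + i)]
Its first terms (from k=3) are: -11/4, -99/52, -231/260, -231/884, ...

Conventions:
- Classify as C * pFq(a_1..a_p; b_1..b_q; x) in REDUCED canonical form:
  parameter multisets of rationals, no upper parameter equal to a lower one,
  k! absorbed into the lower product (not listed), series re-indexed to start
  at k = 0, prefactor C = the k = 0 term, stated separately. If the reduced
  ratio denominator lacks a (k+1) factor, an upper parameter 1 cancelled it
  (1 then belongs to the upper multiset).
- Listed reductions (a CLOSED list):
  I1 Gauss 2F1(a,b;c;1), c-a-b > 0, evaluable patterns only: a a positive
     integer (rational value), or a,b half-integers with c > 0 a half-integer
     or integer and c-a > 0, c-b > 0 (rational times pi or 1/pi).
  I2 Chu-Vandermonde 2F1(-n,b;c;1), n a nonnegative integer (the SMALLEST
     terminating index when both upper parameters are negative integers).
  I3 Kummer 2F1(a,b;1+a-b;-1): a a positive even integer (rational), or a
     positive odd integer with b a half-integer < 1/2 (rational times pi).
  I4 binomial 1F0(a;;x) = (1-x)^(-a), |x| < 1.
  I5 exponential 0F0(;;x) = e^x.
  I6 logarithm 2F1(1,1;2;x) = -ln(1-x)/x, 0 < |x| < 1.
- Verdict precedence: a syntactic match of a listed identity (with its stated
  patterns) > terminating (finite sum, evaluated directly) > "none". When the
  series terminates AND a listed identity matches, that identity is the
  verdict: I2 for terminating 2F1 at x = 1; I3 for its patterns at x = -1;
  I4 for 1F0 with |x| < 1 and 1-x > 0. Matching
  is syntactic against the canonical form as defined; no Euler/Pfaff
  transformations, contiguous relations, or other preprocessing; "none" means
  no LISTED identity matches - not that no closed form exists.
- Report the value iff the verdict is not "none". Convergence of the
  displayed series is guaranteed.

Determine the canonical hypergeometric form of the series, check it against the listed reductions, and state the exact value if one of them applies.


Classification (C = -11/4): 2F1 with upper {-9/2, 1}, lower {13/2}, argument x = -1. Verdict: the Kummer evaluation I3 matches (x = -1; c = 13/2 equals 1+a-b for upper {-9/2, 1}: listed pattern). Sum: (-7623/4096) * pi.

Key step: from the first term -11/4: the factor k + 2/3 cancels (top and bottom), leaving C = -11/4.
Term ratio: r(k) = (-1) * (k-9/2) (k+1) / [(k+13/2) (k+1)] ; factor over Q: parameters, x = (-1), and C = -11/4.


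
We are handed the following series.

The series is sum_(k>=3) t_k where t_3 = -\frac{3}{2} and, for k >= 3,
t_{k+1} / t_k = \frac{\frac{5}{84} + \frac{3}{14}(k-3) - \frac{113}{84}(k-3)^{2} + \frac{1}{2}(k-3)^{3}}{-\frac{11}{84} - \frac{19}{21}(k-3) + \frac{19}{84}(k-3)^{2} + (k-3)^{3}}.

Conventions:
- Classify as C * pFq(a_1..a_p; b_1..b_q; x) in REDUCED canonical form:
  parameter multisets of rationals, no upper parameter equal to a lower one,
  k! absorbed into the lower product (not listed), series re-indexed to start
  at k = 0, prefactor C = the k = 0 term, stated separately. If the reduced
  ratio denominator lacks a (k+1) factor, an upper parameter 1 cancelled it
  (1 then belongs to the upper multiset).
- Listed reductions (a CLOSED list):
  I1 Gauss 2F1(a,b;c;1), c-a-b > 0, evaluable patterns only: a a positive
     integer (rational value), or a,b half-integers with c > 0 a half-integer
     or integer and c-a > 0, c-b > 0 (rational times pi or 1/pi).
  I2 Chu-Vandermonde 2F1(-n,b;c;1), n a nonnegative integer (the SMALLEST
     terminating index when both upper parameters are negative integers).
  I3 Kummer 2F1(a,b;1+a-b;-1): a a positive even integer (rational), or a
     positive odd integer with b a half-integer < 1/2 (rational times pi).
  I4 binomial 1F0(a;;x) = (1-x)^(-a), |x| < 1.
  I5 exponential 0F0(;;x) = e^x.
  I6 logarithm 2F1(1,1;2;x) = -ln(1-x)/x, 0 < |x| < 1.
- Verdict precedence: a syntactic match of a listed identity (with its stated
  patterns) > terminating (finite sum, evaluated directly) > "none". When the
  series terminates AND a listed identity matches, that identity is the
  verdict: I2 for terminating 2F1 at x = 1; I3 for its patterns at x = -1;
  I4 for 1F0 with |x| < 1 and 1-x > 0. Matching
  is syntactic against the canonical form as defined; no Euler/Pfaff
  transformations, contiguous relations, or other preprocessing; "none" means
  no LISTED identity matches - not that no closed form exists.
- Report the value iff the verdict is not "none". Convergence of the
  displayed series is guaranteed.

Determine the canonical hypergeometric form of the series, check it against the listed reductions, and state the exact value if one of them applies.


At argument \frac{1}{2}: a 2F1 with upper {-\frac{5}{2}, -\frac{1}{3}}, lower {-\frac{11}{12}}, scaled by C = -\frac{3}{2}. Verdict: none. Every listed pattern misses the 2F1 form at \frac{1}{2}, upper {-\frac{5}{2}, -\frac{1}{3}}.

The tell: with t_0 = -\frac{3}{2}, roots of the ratio polynomials (C = -3/2, x = 1/2) are the negated parameters.
Consecutive-term ratio: r(k) = \frac{1}{2} * (k-\frac{5}{2}) (k-\frac{1}{3}) / [(k-\frac{11}{12}) (k+1)] - poly over poly, x = \frac{1}{2} from leading terms; C = -\frac{3}{2} at k = 0.


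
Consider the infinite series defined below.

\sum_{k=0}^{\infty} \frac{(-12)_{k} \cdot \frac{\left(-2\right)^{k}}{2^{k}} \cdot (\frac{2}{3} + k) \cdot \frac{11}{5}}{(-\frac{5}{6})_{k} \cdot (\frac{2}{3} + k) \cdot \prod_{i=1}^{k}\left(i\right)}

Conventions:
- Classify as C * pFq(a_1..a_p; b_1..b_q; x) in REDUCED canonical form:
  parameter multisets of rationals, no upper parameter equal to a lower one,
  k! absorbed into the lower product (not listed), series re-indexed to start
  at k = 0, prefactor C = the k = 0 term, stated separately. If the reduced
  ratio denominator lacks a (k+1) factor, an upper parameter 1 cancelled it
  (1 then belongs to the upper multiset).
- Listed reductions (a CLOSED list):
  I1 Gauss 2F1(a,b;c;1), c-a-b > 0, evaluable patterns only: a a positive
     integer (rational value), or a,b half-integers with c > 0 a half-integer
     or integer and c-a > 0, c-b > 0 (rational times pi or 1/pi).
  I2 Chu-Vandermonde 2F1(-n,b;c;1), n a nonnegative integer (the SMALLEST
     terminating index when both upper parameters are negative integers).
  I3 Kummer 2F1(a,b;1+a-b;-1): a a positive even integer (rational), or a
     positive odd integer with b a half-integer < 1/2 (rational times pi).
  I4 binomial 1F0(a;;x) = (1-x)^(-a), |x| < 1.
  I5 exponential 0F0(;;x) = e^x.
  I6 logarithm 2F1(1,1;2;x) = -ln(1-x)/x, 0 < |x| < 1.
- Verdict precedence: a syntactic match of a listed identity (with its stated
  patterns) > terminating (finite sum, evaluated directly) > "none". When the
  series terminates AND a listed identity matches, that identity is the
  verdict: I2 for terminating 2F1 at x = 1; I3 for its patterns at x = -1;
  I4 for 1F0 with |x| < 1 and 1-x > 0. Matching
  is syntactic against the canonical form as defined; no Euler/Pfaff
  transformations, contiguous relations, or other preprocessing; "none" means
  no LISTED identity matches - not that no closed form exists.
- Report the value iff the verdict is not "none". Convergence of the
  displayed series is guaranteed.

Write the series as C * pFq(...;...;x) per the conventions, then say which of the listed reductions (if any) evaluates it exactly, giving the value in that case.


With C = \frac{11}{5}: the canonical form is 1F1(-12; -\frac{5}{6}; -1). Verdict: terminating - upper -12 stops the sum at k = 12; the 13 terms are added exactly. Value: -\frac{566792312280365581}{61271632428125}.

Key step: with t_0 = \frac{11}{5}, the two k-th powers (prefactor 11/5) combine into one argument.
Consecutive-term ratio: r(k) = -1 * (k-12) / [(k-\frac{5}{6}) (k+1)] - poly over poly, x = -1 from leading terms; C = \frac{11}{5} at k = 0.


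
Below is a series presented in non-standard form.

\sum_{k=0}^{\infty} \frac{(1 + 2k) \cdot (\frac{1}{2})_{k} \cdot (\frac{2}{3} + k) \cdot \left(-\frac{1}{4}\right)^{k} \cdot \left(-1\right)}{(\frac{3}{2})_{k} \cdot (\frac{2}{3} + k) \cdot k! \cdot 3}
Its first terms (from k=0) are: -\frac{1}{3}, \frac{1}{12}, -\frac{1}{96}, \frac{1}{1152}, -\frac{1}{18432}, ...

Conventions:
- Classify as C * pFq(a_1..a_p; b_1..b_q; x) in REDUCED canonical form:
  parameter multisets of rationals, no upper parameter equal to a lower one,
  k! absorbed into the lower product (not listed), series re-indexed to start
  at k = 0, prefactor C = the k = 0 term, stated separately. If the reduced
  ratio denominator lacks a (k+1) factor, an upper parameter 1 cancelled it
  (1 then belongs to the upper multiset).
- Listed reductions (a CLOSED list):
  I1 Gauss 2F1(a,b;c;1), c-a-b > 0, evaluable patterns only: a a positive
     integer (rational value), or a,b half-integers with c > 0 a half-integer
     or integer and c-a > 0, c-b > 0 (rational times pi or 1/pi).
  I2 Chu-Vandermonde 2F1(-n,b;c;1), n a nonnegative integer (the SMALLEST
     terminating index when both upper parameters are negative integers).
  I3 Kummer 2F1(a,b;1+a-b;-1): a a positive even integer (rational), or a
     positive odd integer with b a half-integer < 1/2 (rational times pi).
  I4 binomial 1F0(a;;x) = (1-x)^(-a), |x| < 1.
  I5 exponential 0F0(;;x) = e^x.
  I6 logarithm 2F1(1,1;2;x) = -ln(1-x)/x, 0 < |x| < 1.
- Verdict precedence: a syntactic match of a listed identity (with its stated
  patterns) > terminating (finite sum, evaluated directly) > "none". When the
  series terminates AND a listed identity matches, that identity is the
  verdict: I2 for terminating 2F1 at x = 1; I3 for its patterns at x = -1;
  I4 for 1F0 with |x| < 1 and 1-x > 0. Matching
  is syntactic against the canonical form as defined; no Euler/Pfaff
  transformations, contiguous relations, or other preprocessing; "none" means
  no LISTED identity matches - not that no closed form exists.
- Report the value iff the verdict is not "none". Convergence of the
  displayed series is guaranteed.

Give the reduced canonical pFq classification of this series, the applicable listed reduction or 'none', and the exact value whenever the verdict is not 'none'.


Structural cue: with t_0 = -\frac{1}{3}, the parameter 3/2 appears in both the upper and lower lists and cancels (alongside the other common factor).
Ratio: r(k) = -\frac{1}{4} * 1 / [(k+1)] - rational in k. x = -\frac{1}{4}; t_0 = -\frac{1}{3}; negate the roots.

With C = -\frac{1}{3}: the canonical form is 0F0(-; -; -\frac{1}{4}). Verdict: this is the exponential series (I5) (the 0F0 exponential series at x = -\frac{1}{4}). Exact value: \left(-\frac{1}{3}\right) \cdot e^{-\frac{1}{4}}.


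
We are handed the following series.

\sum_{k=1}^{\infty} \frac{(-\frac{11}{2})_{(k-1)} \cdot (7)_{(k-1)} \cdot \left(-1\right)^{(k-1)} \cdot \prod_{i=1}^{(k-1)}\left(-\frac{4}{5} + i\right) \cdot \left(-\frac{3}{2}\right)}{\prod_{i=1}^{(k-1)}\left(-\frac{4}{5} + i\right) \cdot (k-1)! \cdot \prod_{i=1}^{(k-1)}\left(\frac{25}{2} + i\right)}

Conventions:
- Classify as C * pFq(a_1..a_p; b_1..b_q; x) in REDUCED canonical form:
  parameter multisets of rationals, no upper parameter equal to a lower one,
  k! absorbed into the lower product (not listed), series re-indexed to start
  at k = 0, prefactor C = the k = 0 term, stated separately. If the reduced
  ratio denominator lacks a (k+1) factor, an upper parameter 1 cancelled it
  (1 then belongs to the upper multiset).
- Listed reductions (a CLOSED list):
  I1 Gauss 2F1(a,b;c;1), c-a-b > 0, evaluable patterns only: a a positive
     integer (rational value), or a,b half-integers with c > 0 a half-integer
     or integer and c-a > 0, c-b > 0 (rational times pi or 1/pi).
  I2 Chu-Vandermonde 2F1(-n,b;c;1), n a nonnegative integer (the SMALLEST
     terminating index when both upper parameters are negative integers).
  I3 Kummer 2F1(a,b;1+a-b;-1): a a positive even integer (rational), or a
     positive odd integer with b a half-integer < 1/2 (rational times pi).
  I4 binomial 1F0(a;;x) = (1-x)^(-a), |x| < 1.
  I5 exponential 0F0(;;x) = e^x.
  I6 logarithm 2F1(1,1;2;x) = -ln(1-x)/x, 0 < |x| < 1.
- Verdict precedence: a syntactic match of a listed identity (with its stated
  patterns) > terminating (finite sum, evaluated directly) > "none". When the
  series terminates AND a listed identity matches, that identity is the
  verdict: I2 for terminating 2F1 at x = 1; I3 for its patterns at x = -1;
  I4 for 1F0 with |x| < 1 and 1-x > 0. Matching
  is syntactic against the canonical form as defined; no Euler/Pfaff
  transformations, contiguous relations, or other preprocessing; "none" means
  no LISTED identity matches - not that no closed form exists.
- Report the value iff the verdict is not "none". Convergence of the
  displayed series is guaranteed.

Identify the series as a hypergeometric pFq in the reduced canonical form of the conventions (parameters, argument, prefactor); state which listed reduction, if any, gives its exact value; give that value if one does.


Classification (C = -\frac{3}{2}): 2F1 with upper {-\frac{11}{2}, 7}, lower {\frac{27}{2}}, argument x = -1. Verdict: the Kummer evaluation I3 fires (x = -1; c = \frac{27}{2} equals 1+a-b for upper {-\frac{11}{2}, 7}: listed pattern). Value: \left(-\frac{2788660875}{536870912}\right) \cdot \pi.

Key step: from the first term -\frac{3}{2}: the parameter 1/5 appears in both the upper and lower lists and cancels.
Step ratio: r(k) = -1 * (k-\frac{11}{2}) (k+7) / [(k+\frac{27}{2}) (k+1)] - rational in k, leading ratio -1; with t_0 = -\frac{3}{2}, classification follows.


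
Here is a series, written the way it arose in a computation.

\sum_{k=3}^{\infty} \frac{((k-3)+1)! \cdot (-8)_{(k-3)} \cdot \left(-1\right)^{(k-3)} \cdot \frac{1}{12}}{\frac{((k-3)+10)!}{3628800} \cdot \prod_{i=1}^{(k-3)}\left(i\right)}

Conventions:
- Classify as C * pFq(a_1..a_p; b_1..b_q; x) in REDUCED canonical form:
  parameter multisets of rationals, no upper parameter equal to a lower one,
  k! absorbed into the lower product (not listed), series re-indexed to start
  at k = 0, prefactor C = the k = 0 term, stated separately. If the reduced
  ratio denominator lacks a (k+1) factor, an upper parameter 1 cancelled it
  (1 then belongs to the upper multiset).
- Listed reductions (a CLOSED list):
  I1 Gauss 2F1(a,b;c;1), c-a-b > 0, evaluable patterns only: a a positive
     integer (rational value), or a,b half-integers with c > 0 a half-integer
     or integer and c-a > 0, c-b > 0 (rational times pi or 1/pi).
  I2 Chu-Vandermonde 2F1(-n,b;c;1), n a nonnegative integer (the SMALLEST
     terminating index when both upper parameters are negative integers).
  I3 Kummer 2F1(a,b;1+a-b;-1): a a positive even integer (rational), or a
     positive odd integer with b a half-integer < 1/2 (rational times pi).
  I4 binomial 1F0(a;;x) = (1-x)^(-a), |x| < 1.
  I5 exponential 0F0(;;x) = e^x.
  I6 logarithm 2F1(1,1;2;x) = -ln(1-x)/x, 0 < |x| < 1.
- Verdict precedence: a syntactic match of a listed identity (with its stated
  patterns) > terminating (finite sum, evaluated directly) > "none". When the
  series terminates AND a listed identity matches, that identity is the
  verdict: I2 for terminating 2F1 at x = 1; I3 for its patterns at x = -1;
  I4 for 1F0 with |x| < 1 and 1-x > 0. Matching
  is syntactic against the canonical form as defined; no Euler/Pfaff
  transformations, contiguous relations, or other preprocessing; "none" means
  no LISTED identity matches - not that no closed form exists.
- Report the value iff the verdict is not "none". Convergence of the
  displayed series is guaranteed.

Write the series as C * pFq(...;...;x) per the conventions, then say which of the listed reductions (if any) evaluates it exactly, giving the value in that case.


Canonical form: C = \frac{1}{12} times 2F1 with upper {-8, 2}, lower {11}, x = -1. Verdict: Kummer (I3) matches (x = -1; c = 11 equals 1+a-b for upper {-8, 2}: listed pattern). Value: \frac{5}{12}.

Key step: t_0 = \frac{1}{12} here, and the denominator's factorial ratio (prefactor 1/12) is a lower Pochhammer.
Term ratio: r(k) = -1 * (k-8) (k+2) / [(k+11) (k+1)] - rational in k. x = -1; t_0 = \frac{1}{12}; negate the roots.


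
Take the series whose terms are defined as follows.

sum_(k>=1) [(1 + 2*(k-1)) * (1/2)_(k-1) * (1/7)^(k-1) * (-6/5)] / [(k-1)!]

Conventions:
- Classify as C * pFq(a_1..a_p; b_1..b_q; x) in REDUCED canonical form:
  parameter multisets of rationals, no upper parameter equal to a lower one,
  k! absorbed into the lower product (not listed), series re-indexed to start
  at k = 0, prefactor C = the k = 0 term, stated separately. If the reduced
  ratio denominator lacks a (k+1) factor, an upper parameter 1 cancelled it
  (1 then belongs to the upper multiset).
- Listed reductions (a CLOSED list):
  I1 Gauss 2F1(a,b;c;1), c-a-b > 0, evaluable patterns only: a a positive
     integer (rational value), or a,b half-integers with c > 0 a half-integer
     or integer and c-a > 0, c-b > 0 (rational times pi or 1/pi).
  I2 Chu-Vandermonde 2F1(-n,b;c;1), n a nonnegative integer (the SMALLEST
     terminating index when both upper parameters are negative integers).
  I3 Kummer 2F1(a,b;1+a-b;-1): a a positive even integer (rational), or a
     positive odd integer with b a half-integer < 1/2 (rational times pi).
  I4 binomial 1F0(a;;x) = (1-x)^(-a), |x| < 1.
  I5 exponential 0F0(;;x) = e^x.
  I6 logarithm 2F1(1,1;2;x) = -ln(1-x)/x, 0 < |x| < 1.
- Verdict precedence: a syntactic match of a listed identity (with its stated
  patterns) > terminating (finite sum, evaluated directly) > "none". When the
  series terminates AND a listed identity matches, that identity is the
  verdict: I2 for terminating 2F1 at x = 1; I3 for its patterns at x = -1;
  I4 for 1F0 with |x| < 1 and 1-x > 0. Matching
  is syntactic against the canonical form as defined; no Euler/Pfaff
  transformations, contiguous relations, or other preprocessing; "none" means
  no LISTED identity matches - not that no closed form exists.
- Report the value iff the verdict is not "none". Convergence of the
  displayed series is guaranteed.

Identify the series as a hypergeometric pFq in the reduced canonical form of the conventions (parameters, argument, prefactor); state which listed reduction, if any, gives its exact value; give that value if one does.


The tell: with t_0 = -6/5, the (2k+1) factor (prefactor -6/5) shifts (1/2)_k to (3/2)_k.
Step ratio: r(k) = (1/7) * (k+3/2) / [(k+1)] - rational; roots negated = parameters, x = (1/7), C = -6/5.

Classification (C = -6/5): 1F0 with upper {3/2}, lower {-}, argument x = 1/7. Verdict at x = 1/7: the binomial series (I4) matches (the 1F0 binomial series: exponent -3/2, x = 1/7). Exact value: (-6/5) * (6/7)^(-3/2).


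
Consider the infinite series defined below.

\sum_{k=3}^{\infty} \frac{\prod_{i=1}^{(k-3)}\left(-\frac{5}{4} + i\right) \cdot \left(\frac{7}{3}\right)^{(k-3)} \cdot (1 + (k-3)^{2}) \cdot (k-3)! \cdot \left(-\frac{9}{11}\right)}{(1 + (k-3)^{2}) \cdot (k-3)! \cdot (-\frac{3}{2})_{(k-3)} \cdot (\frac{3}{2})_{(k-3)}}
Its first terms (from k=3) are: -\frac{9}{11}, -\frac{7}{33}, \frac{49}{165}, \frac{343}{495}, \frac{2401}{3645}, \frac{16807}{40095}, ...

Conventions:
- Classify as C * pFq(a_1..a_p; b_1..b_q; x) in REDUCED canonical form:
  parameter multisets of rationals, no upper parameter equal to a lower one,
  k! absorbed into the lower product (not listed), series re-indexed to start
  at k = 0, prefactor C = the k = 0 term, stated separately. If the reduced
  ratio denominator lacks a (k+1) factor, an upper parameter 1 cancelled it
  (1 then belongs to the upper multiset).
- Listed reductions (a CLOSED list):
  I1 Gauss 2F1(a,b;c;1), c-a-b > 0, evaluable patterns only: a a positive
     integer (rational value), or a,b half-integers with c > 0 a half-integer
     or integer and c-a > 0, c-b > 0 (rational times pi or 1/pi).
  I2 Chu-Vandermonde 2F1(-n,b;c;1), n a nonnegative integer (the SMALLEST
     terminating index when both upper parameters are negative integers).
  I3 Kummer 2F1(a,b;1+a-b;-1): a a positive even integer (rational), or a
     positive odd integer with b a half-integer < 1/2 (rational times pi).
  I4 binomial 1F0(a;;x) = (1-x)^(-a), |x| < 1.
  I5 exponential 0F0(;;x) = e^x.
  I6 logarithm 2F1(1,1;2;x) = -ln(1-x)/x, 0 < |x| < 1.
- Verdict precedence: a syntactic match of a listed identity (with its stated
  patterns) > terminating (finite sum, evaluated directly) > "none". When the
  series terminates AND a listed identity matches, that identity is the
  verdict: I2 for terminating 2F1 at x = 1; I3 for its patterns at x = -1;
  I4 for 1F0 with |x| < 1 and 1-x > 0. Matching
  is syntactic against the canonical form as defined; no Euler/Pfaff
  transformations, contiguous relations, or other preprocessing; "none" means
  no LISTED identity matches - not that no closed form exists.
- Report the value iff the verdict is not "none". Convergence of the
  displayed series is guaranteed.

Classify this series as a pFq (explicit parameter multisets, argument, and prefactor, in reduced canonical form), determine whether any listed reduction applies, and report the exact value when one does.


First insight: t_0 = -\frac{9}{11} here, and the running product (C = -9/11) telescopes to a rising factorial.
Adjacent-term ratio: r(k) = \frac{7}{3} * (k-\frac{1}{4}) (k+1) / [(k-\frac{3}{2}) (k+\frac{3}{2}) (k+1)] ; factor over Q: parameters, x = \frac{7}{3}, and C = -\frac{9}{11}.

At argument \frac{7}{3}: a 2F2 with upper {-\frac{1}{4}, 1}, lower {-\frac{3}{2}, \frac{3}{2}}, scaled by C = -\frac{9}{11}. Verdict: no listed reduction: x = \frac{7}{3} and upper {-\frac{1}{4}, 1} fail every I1-I6 pattern.


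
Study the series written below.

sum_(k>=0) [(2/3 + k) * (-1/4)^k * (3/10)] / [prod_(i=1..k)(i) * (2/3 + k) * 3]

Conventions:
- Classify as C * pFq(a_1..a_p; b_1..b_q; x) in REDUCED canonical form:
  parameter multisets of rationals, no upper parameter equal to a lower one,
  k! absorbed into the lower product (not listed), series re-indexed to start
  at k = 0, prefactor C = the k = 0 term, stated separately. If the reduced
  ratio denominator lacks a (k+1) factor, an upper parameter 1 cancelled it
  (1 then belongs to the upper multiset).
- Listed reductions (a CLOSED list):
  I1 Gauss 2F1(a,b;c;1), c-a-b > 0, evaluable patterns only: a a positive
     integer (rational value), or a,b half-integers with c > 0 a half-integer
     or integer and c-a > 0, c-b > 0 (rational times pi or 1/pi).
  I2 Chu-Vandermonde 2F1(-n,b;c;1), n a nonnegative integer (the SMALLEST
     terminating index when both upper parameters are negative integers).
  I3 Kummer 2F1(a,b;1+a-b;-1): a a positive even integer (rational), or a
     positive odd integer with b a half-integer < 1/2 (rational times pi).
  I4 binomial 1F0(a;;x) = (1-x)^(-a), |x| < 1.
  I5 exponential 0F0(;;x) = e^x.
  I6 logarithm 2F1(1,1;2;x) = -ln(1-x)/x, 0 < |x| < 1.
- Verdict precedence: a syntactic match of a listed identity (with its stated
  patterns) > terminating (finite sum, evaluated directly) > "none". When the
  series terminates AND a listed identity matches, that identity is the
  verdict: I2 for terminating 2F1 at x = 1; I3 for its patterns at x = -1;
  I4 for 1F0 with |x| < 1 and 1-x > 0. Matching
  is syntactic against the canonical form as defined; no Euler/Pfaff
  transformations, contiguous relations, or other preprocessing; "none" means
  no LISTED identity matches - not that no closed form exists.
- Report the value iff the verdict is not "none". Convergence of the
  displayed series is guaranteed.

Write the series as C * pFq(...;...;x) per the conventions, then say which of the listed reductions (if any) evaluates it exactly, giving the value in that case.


x = -1/4 here; the reduced form reads 0F0, upper {-}, lower {-}, C = 1/10. Verdict: this is the exponential series (I5) (the 0F0 exponential series at x = -1/4). Sum: (1/10) * e^(-1/4).

Key observation: t_0 = 1/10 here, and k + 2/3 divides numerator and denominator alike; prefactor 1/10 after cancelling.
Adjacent-term ratio: r(k) = (-1/4) * 1 / [(k+1)] - rational in k. x = (-1/4); t_0 = 1/10; negate the roots.


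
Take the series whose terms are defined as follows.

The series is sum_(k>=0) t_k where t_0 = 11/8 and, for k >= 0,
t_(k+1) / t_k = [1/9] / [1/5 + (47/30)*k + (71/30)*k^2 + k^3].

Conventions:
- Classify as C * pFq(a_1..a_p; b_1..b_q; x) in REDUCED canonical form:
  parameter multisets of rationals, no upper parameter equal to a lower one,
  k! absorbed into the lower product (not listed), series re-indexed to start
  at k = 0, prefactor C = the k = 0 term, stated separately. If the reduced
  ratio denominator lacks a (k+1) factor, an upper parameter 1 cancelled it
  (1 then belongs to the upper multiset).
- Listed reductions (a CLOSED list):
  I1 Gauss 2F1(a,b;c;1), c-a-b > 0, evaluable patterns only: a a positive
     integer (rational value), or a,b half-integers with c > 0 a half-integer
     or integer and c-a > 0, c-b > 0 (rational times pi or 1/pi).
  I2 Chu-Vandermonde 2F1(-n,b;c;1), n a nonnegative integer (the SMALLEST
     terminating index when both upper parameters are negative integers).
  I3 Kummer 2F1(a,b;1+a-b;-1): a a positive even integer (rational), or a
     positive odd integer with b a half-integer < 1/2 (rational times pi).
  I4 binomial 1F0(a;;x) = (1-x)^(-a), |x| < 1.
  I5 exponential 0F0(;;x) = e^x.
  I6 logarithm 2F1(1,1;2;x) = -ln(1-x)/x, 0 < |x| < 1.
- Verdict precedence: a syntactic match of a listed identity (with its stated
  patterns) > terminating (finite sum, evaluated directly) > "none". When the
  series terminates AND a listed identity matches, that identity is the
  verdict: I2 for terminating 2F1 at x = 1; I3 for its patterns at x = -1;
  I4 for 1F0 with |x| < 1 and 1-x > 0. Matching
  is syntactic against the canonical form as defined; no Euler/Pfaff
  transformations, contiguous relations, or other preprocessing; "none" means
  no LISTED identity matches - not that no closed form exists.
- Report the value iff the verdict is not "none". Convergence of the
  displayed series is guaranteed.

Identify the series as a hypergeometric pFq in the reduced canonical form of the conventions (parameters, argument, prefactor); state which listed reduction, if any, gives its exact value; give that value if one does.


Prefactor 11/8, argument 1/9: 0F2 with upper {-} over lower {1/6, 6/5}. Verdict: no listed reduction: x = 1/9 and upper {-} fail every I1-I6 pattern.

Structural cue: t_0 being 11/8, factor the ratio over Q (C = 11/8, x = 1/9): negated roots = parameters.
Step ratio: r(k) = (1/9) * 1 / [(k+1/6) (k+6/5) (k+1)] - rational; roots negated = parameters, x = (1/9), C = 11/8.


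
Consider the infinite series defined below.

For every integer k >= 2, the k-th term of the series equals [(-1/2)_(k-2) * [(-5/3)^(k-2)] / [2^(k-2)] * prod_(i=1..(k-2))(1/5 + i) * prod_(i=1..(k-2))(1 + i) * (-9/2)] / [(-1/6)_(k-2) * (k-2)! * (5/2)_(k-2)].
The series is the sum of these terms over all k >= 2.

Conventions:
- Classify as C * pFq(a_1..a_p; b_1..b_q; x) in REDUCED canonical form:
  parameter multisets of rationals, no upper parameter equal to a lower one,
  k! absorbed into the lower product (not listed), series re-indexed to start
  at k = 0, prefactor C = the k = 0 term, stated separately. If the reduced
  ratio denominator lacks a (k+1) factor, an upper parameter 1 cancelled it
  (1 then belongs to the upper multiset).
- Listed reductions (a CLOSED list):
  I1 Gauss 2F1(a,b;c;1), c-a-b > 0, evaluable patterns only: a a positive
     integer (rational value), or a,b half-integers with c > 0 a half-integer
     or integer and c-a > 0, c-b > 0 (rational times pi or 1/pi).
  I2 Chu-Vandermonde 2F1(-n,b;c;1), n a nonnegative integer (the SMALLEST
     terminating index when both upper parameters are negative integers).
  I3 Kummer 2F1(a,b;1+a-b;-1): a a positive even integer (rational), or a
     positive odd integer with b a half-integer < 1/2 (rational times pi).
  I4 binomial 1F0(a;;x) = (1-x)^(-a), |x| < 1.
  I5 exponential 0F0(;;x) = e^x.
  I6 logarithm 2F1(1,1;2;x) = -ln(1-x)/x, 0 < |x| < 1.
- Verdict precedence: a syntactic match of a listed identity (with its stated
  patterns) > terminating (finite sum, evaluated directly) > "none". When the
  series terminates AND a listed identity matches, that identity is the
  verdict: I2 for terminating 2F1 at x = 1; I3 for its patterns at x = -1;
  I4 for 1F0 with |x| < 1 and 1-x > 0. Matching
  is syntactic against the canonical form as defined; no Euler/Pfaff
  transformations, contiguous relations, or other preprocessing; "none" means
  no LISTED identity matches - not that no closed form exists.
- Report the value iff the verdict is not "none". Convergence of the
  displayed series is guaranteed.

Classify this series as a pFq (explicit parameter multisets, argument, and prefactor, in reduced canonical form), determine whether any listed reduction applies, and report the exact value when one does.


Classification (C = -9/2): 3F2 with upper {-1/2, 6/5, 2}, lower {-1/6, 5/2}, argument x = -5/6. Verdict: none - this 3F2 at x = -5/6 matches no listed pattern, and upper {-1/2, 6/5, 2} holds no stopper.

Key observation: with t_0 = -9/2, the two k-th powers (prefactor -9/2) combine into one argument.
Consecutive-term ratio: r(k) = (-5/6) * (k-1/2) (k+6/5) (k+2) / [(k-1/6) (k+5/2) (k+1)] ; factor over Q: parameters, x = (-5/6), and C = -9/2.


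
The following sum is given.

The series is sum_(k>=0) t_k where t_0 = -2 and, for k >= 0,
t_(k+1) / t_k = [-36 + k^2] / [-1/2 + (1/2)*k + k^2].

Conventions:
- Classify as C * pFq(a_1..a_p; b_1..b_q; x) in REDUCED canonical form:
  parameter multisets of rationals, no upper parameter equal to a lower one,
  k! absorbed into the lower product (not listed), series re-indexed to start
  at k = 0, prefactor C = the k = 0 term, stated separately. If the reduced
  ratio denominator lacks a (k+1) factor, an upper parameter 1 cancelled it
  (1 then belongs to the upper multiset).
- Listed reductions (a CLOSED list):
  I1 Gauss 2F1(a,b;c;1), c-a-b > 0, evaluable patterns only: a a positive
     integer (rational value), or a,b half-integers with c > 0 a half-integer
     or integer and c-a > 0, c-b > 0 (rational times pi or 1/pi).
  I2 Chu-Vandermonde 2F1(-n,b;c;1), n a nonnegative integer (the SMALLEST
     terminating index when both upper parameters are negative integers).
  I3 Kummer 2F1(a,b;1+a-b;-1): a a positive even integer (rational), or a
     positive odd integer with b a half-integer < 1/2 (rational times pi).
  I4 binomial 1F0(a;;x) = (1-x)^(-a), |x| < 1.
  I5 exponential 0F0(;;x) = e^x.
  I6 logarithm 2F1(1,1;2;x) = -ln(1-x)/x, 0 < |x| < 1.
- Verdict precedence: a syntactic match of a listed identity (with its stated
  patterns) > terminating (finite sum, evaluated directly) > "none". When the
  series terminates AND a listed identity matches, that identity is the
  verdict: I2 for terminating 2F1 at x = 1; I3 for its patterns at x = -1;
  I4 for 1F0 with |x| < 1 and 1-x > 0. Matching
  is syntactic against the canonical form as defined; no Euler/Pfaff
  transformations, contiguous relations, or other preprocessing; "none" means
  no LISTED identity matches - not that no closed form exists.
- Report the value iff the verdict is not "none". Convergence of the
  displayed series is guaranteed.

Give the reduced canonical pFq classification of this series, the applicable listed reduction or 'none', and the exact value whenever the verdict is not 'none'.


Prefactor -2, argument 1: 2F1 with upper {-6, 6} over lower {-1/2}. Verdict: this is the Chu-Vandermonde identity I2 (terminating 2F1 at x = 1 with n = 6, b = 6, c = -1/2). Exact value: 286.

Key observation: from the first term -2: factor the ratio over Q (C = -2, x = 1): negated roots = parameters.
Term ratio: r(k) = 1 * (k-6) (k+6) / [(k-1/2) (k+1)] - rational in k, leading ratio 1; with t_0 = -2, classification follows.


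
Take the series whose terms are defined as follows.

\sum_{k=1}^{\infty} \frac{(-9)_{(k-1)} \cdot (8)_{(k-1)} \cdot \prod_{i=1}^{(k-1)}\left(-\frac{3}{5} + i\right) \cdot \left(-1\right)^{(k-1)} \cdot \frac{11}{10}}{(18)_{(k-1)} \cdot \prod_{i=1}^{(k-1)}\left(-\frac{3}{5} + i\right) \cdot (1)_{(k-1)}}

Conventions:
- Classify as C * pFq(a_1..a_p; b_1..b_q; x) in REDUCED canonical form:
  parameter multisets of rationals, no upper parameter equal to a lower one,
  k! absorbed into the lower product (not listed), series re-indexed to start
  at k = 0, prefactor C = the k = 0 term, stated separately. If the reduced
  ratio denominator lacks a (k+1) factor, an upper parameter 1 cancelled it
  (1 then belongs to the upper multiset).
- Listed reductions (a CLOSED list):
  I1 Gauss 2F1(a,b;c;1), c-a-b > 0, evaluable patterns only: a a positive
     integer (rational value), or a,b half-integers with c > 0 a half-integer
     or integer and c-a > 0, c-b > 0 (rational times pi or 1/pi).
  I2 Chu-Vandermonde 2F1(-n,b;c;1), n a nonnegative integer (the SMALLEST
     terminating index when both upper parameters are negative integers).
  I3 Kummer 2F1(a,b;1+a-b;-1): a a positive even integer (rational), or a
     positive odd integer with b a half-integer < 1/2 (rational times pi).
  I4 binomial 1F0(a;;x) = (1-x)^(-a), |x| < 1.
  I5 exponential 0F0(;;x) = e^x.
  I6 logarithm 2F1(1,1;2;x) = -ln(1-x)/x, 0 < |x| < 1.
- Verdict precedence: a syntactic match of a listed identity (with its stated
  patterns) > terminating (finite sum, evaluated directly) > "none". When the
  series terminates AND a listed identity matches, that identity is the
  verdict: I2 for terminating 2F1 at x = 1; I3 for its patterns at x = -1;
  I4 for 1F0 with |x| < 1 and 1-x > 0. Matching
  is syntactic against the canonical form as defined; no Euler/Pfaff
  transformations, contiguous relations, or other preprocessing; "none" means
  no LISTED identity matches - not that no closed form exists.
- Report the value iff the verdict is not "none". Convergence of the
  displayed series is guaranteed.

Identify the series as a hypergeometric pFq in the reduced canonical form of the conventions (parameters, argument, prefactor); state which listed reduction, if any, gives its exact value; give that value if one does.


Classification (C = \frac{11}{10}): 2F1 with upper {-9, 8}, lower {18}, argument x = -1. Verdict: Kummer's theorem (I3) fires (x = -1; c = 18 equals 1+a-b for upper {-9, 8}: listed pattern). Exact value: \frac{187}{5}.

The tell: x = -1 and (1)_k (prefactor 11/10) is k! itself.
Adjacent-term ratio: r(k) = -1 * (k-9) (k+8) / [(k+18) (k+1)] - rational; roots negated = parameters, x = -1, C = \frac{11}{10}.


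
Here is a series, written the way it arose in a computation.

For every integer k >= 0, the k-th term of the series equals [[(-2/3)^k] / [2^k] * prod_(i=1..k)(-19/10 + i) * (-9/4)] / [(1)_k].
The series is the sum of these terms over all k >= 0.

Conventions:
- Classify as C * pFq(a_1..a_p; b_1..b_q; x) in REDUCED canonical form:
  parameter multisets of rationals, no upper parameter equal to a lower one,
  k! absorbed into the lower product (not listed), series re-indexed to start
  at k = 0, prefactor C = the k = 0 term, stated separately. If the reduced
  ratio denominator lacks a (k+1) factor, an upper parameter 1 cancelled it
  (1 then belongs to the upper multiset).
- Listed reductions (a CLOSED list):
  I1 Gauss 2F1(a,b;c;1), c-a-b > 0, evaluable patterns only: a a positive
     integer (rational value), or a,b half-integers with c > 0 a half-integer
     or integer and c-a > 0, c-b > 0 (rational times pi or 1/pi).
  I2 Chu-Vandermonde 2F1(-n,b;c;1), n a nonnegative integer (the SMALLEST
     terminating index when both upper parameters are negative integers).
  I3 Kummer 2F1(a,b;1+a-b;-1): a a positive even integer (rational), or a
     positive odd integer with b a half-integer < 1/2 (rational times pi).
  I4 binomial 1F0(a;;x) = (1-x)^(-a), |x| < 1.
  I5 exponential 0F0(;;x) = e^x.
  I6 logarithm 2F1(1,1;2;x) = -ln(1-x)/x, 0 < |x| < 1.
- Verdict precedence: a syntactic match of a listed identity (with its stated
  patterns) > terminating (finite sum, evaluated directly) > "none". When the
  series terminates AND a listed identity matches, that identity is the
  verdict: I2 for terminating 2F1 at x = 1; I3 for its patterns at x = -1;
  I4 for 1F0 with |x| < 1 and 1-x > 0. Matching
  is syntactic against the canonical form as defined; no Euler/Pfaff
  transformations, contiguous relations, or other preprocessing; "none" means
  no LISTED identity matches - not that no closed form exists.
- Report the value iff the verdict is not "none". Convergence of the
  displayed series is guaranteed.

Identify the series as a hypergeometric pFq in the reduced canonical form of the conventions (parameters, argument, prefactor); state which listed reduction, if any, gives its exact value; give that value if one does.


Classification (C = -9/4): 1F0 with upper {-9/10}, lower {-}, argument x = -1/3. Verdict: this is binomial (I4) (the 1F0 binomial series: exponent 9/10, x = -1/3). Sum: (-9/4) * (4/3)^(9/10).

First insight: t_0 = -9/4 here, and the running product (C = -9/4, x = -1/3) telescopes to a rising factorial.
Consecutive-term ratio: r(k) = (-1/3) * (k-9/10) / [(k+1)] - rational in k. x = (-1/3); t_0 = -9/4; negate the roots.


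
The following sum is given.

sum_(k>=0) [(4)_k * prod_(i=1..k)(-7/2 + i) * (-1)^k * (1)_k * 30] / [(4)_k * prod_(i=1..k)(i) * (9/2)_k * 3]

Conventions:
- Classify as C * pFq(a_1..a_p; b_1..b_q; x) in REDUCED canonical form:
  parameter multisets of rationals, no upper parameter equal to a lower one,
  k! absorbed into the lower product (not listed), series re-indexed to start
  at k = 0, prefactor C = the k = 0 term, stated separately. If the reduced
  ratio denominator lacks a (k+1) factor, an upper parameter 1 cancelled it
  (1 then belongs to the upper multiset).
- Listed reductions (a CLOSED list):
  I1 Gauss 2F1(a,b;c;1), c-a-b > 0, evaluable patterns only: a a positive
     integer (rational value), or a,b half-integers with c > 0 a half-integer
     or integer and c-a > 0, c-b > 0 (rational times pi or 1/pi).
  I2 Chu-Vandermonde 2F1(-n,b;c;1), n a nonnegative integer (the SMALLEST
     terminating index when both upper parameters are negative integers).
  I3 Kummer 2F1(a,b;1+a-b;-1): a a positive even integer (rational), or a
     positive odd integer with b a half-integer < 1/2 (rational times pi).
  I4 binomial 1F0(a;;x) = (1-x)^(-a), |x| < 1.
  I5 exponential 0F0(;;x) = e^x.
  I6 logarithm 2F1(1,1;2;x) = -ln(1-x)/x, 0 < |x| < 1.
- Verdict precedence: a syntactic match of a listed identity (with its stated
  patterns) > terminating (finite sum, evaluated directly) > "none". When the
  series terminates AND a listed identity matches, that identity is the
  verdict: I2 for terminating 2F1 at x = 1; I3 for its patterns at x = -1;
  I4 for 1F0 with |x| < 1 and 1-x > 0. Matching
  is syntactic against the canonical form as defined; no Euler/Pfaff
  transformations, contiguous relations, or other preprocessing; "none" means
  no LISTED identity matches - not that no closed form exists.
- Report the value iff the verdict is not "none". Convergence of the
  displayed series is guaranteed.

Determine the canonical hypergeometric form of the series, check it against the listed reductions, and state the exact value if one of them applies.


Key observation: from the first term 10: the running product (prefactor 10) telescopes to a rising factorial.
Adjacent-term ratio: r(k) = (-1) * (k-5/2) (k+1) / [(k+9/2) (k+1)] - poly over poly, x = (-1) from leading terms; C = 10 at k = 0.

This is 10 * 2F1(-5/2, 1; 9/2; -1) in reduced canonical form. Verdict: Kummer's theorem (I3) matches (x = -1; c = 9/2 equals 1+a-b for upper {-5/2, 1}: listed pattern). Exact value: (175/32) * pi.
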